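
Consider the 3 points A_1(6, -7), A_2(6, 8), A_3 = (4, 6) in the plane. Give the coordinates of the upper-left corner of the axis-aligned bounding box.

(4, 8)

x-range [4, 6], y-range [-7, 8].
The upper-left corner is (4, 8).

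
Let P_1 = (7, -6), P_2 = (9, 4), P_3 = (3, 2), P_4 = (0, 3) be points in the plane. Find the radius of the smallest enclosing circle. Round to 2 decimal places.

By Welzl's lemma the MEC is supported by two points (diametrically opposite) or three points (on a circumcircle).
The minimum enclosing circle is determined by three boundary points: P_1, P_2, P_4.
Their circumcentre is (217/44, -17/44) with r² = 34645/968.
The farthest remaining point P_3 is at distance² 9125/968 ≤ 34645/968.
r = √(34645/968) ≈ 5.98.

5.98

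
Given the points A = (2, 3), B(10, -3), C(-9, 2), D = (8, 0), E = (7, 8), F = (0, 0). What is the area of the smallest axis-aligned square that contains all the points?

The bounding box has width 19 and height 11.
An axis-aligned square enclosing the set must have side ≥ max(width, height).
So the minimum side is max(19, 11) = 19.
Area = 19² = 361.

361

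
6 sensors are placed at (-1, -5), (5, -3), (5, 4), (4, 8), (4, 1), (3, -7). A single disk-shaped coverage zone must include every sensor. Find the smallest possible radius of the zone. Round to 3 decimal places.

7.517

By Welzl's lemma the MEC is supported by two points (diametrically opposite) or three points (on a circumcircle).
The farthest pair is (4, 8)–(3, -7) with squared distance 226. The circle on this segment as diameter has centre (3.5, 0.5) and r² = 226/4 = 56.5.
Check (-1, -5): distance² to centre = 50.5 ≤ 56.5, so it lies inside.
All remaining points lie in this disk, and no smaller disk contains both endpoints, so this is the minimum enclosing circle.
r = √(56.5) ≈ 7.517.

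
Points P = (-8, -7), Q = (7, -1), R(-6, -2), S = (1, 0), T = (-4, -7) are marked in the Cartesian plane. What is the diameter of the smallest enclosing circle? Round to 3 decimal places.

By Welzl's lemma the MEC is supported by two points (diametrically opposite) or three points (on a circumcircle).
The farthest pair is P–Q with squared distance 261. The circle on this segment as diameter has centre (-0.5, -4) and r² = 261/4 = 65.25.
Check R: distance² to centre = 34.25 ≤ 65.25, so it lies inside.
All remaining points lie in this disk, and no smaller disk contains both endpoints, so this is the minimum enclosing circle.
Diameter = 2r = 2√(65.25) ≈ 16.155.

16.155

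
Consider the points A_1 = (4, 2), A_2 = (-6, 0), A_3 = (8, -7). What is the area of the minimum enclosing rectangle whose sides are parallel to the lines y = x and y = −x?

126

In coordinates u = x + y, v = x − y the rectangle is axis-aligned; the map (x,y)→(u,v) scales areas by 2.
u-values: 6, -6, 1; range = 6 − (-6) = 12.
v-values: 2, -6, 15; range = 15 − (-6) = 21.
Area = (12 × 21) / 2 = 126.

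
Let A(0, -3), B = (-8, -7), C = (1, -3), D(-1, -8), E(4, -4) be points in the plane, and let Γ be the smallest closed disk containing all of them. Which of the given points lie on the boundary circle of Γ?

By Welzl's lemma the MEC is supported by two points (diametrically opposite) or three points (on a circumcircle).
The farthest pair is B–E with squared distance 153. The circle on this segment as diameter has centre (-2, -5.5) and r² = 153/4 = 38.25.
Check A: distance² to centre = 10.25 ≤ 38.25, so it lies inside.
All remaining points lie in this disk, and no smaller disk contains both endpoints, so this is the minimum enclosing circle.
The points at distance exactly r from the centre are B, E — 2 points.

B, E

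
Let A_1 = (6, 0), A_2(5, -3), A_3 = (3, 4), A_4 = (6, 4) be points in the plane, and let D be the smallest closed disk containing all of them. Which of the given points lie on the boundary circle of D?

A_2, A_3, A_4

By Welzl's lemma the MEC is supported by two points (diametrically opposite) or three points (on a circumcircle).
The minimum enclosing circle is determined by three boundary points: A_2, A_3, A_4.
Their circumcentre is (4.5, 9/14) with r² = 1325/98.
The farthest remaining point A_1 is at distance² 261/98 ≤ 1325/98.
The points at distance exactly r from the centre are A_2, A_3, A_4 — 3 points.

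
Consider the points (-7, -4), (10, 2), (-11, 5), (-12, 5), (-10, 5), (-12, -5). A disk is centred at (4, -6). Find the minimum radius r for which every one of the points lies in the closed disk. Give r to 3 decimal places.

19.416

The required radius is the distance from (4, -6) to the farthest point.
Squared distances: 125, 100, 346, 377, 317, 257.
Maximum is 377, attained at (-12, 5).
r = √377 ≈ 19.416.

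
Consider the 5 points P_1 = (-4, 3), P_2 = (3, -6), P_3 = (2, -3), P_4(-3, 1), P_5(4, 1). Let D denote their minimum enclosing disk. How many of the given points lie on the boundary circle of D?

A smallest enclosing disk is always determined by at most three of the input points on its boundary.
The farthest pair is P_1–P_2 with squared distance 130. The circle on this segment as diameter has centre (-0.5, -1.5) and r² = 130/4 = 32.5.
Check P_3: distance² to centre = 8.5 ≤ 32.5, so it lies inside.
All remaining points lie in this disk, and no smaller disk contains both endpoints, so this is the minimum enclosing circle.
The points at distance exactly r from the centre are P_1, P_2 — 2 points.

2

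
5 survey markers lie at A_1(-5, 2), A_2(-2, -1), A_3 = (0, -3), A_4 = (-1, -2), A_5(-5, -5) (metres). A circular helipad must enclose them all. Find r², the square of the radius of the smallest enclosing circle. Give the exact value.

The minimum enclosing circle is determined by three boundary points: A_1, A_3, A_5.
Their circumcentre is (-3.5, -1.5) with r² = 14.5.
The farthest remaining point A_4 is at distance² 6.5 ≤ 14.5.

14.5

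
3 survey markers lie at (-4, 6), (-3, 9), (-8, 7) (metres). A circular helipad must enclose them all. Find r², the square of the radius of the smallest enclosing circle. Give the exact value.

Call the three points A, B, C in the order given.
Side lengths²: AB² = 10, AC² = 17, BC² = 29.
Since BC² = 29 ≥ 17 + 10 = 27, the angle opposite BC is not acute, so the smallest enclosing circle has BC as diameter.
Centre = midpoint of BC = (-5.5, 8), r² = 29/4 = 7.25.

7.25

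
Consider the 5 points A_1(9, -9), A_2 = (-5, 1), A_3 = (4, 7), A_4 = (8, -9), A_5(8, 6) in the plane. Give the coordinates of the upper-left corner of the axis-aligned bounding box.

x-range [-5, 9], y-range [-9, 7].
The upper-left corner is (-5, 7).

(-5, 7)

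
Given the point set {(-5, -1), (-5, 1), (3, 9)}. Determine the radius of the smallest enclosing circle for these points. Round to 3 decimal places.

6.403

Call the three points A, B, C in the order given.
Side lengths²: AB² = 4, AC² = 164, BC² = 128.
Since AC² = 164 ≥ 128 + 4 = 132, the angle opposite AC is not acute, so the smallest enclosing circle has AC as diameter.
Centre = midpoint of AC = (-1, 4), r² = 164/4 = 41.
r = √41 ≈ 6.403.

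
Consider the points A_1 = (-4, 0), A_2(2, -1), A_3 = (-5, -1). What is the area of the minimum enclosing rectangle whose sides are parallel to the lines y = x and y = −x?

In coordinates u = x + y, v = x − y the rectangle is axis-aligned; the map (x,y)→(u,v) scales areas by 2.
u-values: -4, 1, -6; range = 1 − (-6) = 7.
v-values: -4, 3, -4; range = 3 − (-4) = 7.
Area = (7 × 7) / 2 = 24.5.

24.5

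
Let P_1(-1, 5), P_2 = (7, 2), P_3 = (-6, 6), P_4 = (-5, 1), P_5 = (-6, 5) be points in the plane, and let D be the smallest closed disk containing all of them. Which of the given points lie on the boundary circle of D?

By Welzl's lemma the MEC is supported by two points (diametrically opposite) or three points (on a circumcircle).
The farthest pair is P_2–P_3 with squared distance 185. The circle on this segment as diameter has centre (0.5, 4) and r² = 185/4 = 46.25.
Check P_1: distance² to centre = 3.25 ≤ 46.25, so it lies inside.
All remaining points lie in this disk, and no smaller disk contains both endpoints, so this is the minimum enclosing circle.
The points at distance exactly r from the centre are P_2, P_3 — 2 points.

P_2, P_3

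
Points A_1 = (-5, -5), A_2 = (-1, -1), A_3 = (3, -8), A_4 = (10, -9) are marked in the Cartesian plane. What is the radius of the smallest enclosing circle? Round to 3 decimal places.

By Welzl's lemma the MEC is supported by two points (diametrically opposite) or three points (on a circumcircle).
The farthest pair is A_1–A_4 with squared distance 241. The circle on this segment as diameter has centre (2.5, -7) and r² = 241/4 = 60.25.
Check A_2: distance² to centre = 48.25 ≤ 60.25, so it lies inside.
All remaining points lie in this disk, and no smaller disk contains both endpoints, so this is the minimum enclosing circle.
r = √(60.25) ≈ 7.762.

7.762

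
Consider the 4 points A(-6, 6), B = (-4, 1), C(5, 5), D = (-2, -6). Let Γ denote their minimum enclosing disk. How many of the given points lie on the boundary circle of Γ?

A smallest enclosing disk is always determined by at most three of the input points on its boundary.
The minimum enclosing circle is determined by three boundary points: A, C, D.
Their circumcentre is (-0.90625, 1.03125) with r² = 50.634765625.
The farthest remaining point B is at distance² 9.572265625 ≤ 50.634765625.
The points at distance exactly r from the centre are A, C, D — 3 points.

3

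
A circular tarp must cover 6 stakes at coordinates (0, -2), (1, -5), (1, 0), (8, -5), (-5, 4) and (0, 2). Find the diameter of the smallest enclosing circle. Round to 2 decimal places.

By Welzl's lemma the MEC is supported by two points (diametrically opposite) or three points (on a circumcircle).
The farthest pair is (8, -5)–(-5, 4) with squared distance 250. The circle on this segment as diameter has centre (1.5, -0.5) and r² = 250/4 = 62.5.
Check (0, -2): distance² to centre = 4.5 ≤ 62.5, so it lies inside.
All remaining points lie in this disk, and no smaller disk contains both endpoints, so this is the minimum enclosing circle.
Diameter = 2r = 2√(62.5) ≈ 15.81.

15.81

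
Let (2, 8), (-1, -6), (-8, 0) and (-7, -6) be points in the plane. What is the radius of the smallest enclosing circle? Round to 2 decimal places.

The minimum enclosing circle of a finite set is fixed by two of the points (as a diameter) or three (as a circumcircle).
The farthest pair is (2, 8)–(-7, -6) with squared distance 277. The circle on this segment as diameter has centre (-2.5, 1) and r² = 277/4 = 69.25.
Check (-1, -6): distance² to centre = 51.25 ≤ 69.25, so it lies inside.
All remaining points lie in this disk, and no smaller disk contains both endpoints, so this is the minimum enclosing circle.
r = √(69.25) ≈ 8.32.

8.32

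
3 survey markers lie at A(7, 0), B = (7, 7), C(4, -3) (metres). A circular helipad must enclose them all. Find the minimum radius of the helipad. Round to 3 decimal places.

Side lengths²: AB² = 49, AC² = 18, BC² = 109.
Since BC² = 109 ≥ 49 + 18 = 67, the angle opposite BC is not acute, so the smallest enclosing circle has BC as diameter.
Centre = midpoint of BC = (5.5, 2), r² = 109/4 = 27.25.
r = √(27.25) ≈ 5.220.

5.220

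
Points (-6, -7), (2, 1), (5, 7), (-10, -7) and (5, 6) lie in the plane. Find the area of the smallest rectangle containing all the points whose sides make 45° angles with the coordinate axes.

58

In coordinates u = x + y, v = x − y the rectangle is axis-aligned; the map (x,y)→(u,v) scales areas by 2.
u-values: -13, 3, 12, -17, 11; range = 12 − (-17) = 29.
v-values: 1, 1, -2, -3, -1; range = 1 − (-3) = 4.
Area = (29 × 4) / 2 = 58.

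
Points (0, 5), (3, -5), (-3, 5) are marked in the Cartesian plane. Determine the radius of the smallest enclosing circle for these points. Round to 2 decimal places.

5.83

Call the three points A, B, C in the order given.
Side lengths²: AB² = 109, AC² = 9, BC² = 136.
Since BC² = 136 ≥ 109 + 9 = 118, the angle opposite BC is not acute, so the smallest enclosing circle has BC as diameter.
Centre = midpoint of BC = (0, 0), r² = 136/4 = 34.
r = √34 ≈ 5.83.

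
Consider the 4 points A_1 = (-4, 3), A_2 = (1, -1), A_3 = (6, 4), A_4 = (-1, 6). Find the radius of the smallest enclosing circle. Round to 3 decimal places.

A smallest enclosing disk is always determined by at most three of the input points on its boundary.
The farthest pair is A_1–A_3 with squared distance 101. The circle on this segment as diameter has centre (1, 3.5) and r² = 101/4 = 25.25.
Check A_2: distance² to centre = 20.25 ≤ 25.25, so it lies inside.
All remaining points lie in this disk, and no smaller disk contains both endpoints, so this is the minimum enclosing circle.
r = √(25.25) ≈ 5.025.

5.025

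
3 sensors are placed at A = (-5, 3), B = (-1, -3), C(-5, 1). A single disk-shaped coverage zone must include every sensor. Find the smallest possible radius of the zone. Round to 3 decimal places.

Side lengths²: AB² = 52, AC² = 4, BC² = 32.
Since AB² = 52 ≥ 32 + 4 = 36, the angle opposite AB is not acute, so the smallest enclosing circle has AB as diameter.
Centre = midpoint of AB = (-3, 0), r² = 52/4 = 13.
r = √13 ≈ 3.606.

3.606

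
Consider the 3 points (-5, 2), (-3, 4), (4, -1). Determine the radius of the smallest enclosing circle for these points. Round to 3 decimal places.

4.743

Call the three points A, B, C in the order given.
Side lengths²: AB² = 8, AC² = 90, BC² = 74.
Since AC² = 90 ≥ 74 + 8 = 82, the angle opposite AC is not acute, so the smallest enclosing circle has AC as diameter.
Centre = midpoint of AC = (-0.5, 0.5), r² = 90/4 = 22.5.
r = √(22.5) ≈ 4.743.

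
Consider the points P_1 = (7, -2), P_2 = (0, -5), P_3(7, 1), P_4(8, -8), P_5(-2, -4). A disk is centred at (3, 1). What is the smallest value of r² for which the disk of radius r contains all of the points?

The required radius is the distance from (3, 1) to the farthest point.
Squared distances: 25, 45, 16, 106, 50.
Maximum is 106, attained at P_4.

106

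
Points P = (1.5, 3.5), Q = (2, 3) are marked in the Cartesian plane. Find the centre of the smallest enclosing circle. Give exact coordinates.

(1.75, 3.25)

The smallest circle enclosing two points has them as diameter endpoints.
Centre = midpoint = (1.75, 3.25); r² = |PQ|²/4 = 0.5/4 = 0.125.
Centre = (1.75, 3.25).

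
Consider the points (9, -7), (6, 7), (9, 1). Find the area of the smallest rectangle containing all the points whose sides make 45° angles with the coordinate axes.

93.5

In coordinates u = x + y, v = x − y the rectangle is axis-aligned; the map (x,y)→(u,v) scales areas by 2.
u-values: 2, 13, 10; range = 13 − 2 = 11.
v-values: 16, -1, 8; range = 16 − (-1) = 17.
Area = (11 × 17) / 2 = 93.5.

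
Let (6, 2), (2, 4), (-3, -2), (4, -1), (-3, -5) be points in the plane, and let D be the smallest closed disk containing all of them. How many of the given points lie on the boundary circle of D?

The minimum enclosing circle of a finite set is fixed by two of the points (as a diameter) or three (as a circumcircle).
The farthest pair is (6, 2)–(-3, -5) with squared distance 130. The circle on this segment as diameter has centre (1.5, -1.5) and r² = 130/4 = 32.5.
Check (2, 4): distance² to centre = 30.5 ≤ 32.5, so it lies inside.
All remaining points lie in this disk, and no smaller disk contains both endpoints, so this is the minimum enclosing circle.
The points at distance exactly r from the centre are (6, 2), (-3, -5) — 2 points.

2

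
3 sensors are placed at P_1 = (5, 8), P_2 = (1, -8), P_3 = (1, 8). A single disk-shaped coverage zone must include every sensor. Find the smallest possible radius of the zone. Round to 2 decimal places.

Side lengths²: P_1P_2² = 272, P_1P_3² = 16, P_2P_3² = 256.
Since P_1P_2² = 272 ≥ 256 + 16 = 272, the angle opposite P_1P_2 is not acute, so the smallest enclosing circle has P_1P_2 as diameter.
Centre = midpoint of P_1P_2 = (3, 0), r² = 272/4 = 68.
r = √68 ≈ 8.25.

8.25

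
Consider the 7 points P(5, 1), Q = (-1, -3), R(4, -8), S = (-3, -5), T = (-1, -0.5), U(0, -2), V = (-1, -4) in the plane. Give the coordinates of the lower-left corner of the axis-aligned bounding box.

x-range [-3, 5], y-range [-8, 1].
The lower-left corner is (-3, -8).

(-3, -8)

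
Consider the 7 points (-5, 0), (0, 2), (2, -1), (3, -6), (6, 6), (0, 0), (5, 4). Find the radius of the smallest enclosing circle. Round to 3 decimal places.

The minimum enclosing circle of a finite set is fixed by two of the points (as a diameter) or three (as a circumcircle).
The minimum enclosing circle is determined by three boundary points: (-5, 0), (3, -6), (6, 6).
Their circumcentre is (67/38, 13/19) with r² = 66725/1444.
The farthest remaining point (5, 4) is at distance² 31005/1444 ≤ 66725/1444.
r = √(66725/1444) ≈ 6.798.

6.798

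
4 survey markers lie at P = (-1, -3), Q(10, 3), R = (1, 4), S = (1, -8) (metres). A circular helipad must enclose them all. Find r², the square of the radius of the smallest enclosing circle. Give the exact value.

4141/81

The minimum enclosing circle is determined by three boundary points: Q, R, S.
Their circumcentre is (44/9, -2) with r² = 4141/81.
The farthest remaining point P is at distance² 2890/81 ≤ 4141/81.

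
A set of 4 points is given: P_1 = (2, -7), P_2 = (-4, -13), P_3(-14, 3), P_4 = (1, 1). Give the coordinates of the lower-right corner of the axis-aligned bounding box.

(2, -13)

x-range [-14, 2], y-range [-13, 3].
The lower-right corner is (2, -13).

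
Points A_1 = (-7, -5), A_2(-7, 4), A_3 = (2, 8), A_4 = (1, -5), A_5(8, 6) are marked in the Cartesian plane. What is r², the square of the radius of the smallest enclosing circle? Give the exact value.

A smallest enclosing disk is always determined by at most three of the input points on its boundary.
The farthest pair is A_1–A_5 with squared distance 346. The circle on this segment as diameter has centre (0.5, 0.5) and r² = 346/4 = 86.5.
Check A_2: distance² to centre = 68.5 ≤ 86.5, so it lies inside.
All remaining points lie in this disk, and no smaller disk contains both endpoints, so this is the minimum enclosing circle.

86.5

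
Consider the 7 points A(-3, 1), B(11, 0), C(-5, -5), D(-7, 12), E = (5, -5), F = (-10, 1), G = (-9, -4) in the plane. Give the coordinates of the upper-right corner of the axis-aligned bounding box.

(11, 12)

x-range [-10, 11], y-range [-5, 12].
The upper-right corner is (11, 12).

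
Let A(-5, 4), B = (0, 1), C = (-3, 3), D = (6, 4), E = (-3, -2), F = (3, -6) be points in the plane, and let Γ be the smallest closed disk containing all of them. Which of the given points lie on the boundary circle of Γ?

A, D, F

A smallest enclosing disk is always determined by at most three of the input points on its boundary.
The minimum enclosing circle is determined by three boundary points: A, D, F.
Their circumcentre is (0.5, 0.2) with r² = 44.69.
The farthest remaining point C is at distance² 20.09 ≤ 44.69.
The points at distance exactly r from the centre are A, D, F — 3 points.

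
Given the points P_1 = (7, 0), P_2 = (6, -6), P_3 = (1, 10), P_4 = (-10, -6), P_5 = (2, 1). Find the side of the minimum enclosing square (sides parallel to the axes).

17

The bounding box has width 17 and height 16.
An axis-aligned square enclosing the set must have side ≥ max(width, height).
So the minimum side is max(17, 16) = 17.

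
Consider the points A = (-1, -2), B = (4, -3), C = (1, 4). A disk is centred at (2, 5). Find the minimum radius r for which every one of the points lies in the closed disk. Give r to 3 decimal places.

The required radius is the distance from (2, 5) to the farthest point.
Squared distances: 58, 68, 2.
Maximum is 68, attained at B.
r = √68 ≈ 8.246.

8.246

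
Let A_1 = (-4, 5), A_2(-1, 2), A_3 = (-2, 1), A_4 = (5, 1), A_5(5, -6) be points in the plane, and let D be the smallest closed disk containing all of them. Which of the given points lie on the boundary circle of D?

A smallest enclosing disk is always determined by at most three of the input points on its boundary.
The farthest pair is A_1–A_5 with squared distance 202. The circle on this segment as diameter has centre (0.5, -0.5) and r² = 202/4 = 50.5.
Check A_2: distance² to centre = 8.5 ≤ 50.5, so it lies inside.
All remaining points lie in this disk, and no smaller disk contains both endpoints, so this is the minimum enclosing circle.
The points at distance exactly r from the centre are A_1, A_5 — 2 points.

A_1, A_5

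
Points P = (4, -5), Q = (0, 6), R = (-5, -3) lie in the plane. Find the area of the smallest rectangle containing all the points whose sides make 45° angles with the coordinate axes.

In coordinates u = x + y, v = x − y the rectangle is axis-aligned; the map (x,y)→(u,v) scales areas by 2.
u-values: -1, 6, -8; range = 6 − (-8) = 14.
v-values: 9, -6, -2; range = 9 − (-6) = 15.
Area = (14 × 15) / 2 = 105.

105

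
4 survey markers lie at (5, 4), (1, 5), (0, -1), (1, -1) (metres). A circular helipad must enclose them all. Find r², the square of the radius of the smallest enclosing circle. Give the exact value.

The minimum enclosing circle is determined by three boundary points: (5, 4), (1, 5), (0, -1).
Their circumcentre is (2.3, 1.7) with r² = 12.58.
The farthest remaining point (1, -1) is at distance² 8.98 ≤ 12.58.

12.58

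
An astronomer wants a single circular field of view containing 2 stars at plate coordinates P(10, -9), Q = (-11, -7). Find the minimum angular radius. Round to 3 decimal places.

10.548

The smallest circle enclosing two points has them as diameter endpoints.
Centre = midpoint = (-0.5, -8); r² = |PQ|²/4 = 445/4 = 111.25.
r = √(111.25) ≈ 10.548.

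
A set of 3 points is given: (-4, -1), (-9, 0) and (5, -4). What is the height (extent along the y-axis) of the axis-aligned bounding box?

max y = 0, min y = -4, so height = 4.

4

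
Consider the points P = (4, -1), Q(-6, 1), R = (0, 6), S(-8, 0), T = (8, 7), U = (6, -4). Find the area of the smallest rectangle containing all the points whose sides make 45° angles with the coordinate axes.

207

In coordinates u = x + y, v = x − y the rectangle is axis-aligned; the map (x,y)→(u,v) scales areas by 2.
u-values: 3, -5, 6, -8, 15, 2; range = 15 − (-8) = 23.
v-values: 5, -7, -6, -8, 1, 10; range = 10 − (-8) = 18.
Area = (23 × 18) / 2 = 207.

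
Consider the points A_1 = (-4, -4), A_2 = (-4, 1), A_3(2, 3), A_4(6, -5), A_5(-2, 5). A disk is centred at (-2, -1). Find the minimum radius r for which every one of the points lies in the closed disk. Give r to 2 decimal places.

The required radius is the distance from (-2, -1) to the farthest point.
Squared distances: 13, 8, 32, 80, 36.
Maximum is 80, attained at A_4.
r = √80 ≈ 8.94.

8.94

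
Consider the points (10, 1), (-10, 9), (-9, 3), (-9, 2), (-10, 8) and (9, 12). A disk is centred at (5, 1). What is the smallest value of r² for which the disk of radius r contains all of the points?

289

The required radius is the distance from (5, 1) to the farthest point.
Squared distances: 25, 289, 200, 197, 274, 137.
Maximum is 289, attained at (-10, 9).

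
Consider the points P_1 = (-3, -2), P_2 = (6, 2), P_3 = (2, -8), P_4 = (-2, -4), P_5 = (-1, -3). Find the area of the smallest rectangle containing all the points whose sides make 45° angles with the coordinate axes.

In coordinates u = x + y, v = x − y the rectangle is axis-aligned; the map (x,y)→(u,v) scales areas by 2.
u-values: -5, 8, -6, -6, -4; range = 8 − (-6) = 14.
v-values: -1, 4, 10, 2, 2; range = 10 − (-1) = 11.
Area = (14 × 11) / 2 = 77.

77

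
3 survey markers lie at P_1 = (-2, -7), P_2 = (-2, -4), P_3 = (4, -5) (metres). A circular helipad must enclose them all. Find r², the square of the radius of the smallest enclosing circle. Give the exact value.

Side lengths²: P_1P_2² = 9, P_1P_3² = 40, P_2P_3² = 37.
Since P_1P_3² = 40 < 37 + 9 = 46, the triangle is acute, so the smallest enclosing circle is the circumcircle.
Circumcentre = (5/6, -5.5), r² = 185/18.

185/18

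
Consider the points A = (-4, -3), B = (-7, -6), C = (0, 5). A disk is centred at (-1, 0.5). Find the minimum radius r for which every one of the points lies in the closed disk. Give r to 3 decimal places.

The required radius is the distance from (-1, 0.5) to the farthest point.
Squared distances: 21.25, 78.25, 21.25.
Maximum is 78.25, attained at B.
r = √(78.25) ≈ 8.846.

8.846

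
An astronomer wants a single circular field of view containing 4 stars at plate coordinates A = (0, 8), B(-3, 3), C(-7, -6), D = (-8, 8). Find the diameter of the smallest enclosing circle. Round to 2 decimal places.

By Welzl's lemma the MEC is supported by two points (diametrically opposite) or three points (on a circumcircle).
The minimum enclosing circle is determined by three boundary points: A, C, D.
Their circumcentre is (-4, 1.25) with r² = 61.5625.
The farthest remaining point B is at distance² 4.0625 ≤ 61.5625.
Diameter = 2r = 2√(61.5625) ≈ 15.69.

15.69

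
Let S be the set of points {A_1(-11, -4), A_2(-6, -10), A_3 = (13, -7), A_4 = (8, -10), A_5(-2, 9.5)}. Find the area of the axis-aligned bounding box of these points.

468

x ranges over [-11, 13], width 24.
y ranges over [-10, 9.5], height 19.5.
Area = 24 × 19.5 = 468.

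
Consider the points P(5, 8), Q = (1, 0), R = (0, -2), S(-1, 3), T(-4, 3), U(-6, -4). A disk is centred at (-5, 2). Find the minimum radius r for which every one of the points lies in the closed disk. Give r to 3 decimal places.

The required radius is the distance from (-5, 2) to the farthest point.
Squared distances: 136, 40, 41, 17, 2, 37.
Maximum is 136, attained at P.
r = √136 ≈ 11.662.

11.662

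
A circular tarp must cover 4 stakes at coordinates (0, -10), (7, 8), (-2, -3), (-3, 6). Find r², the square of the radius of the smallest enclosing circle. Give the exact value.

93.25

A smallest enclosing disk is always determined by at most three of the input points on its boundary.
The farthest pair is (0, -10)–(7, 8) with squared distance 373. The circle on this segment as diameter has centre (3.5, -1) and r² = 373/4 = 93.25.
Check (-2, -3): distance² to centre = 34.25 ≤ 93.25, so it lies inside.
All remaining points lie in this disk, and no smaller disk contains both endpoints, so this is the minimum enclosing circle.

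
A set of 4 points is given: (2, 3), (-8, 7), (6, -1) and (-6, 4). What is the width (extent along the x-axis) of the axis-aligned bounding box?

max x = 6, min x = -8, so width = 14.

14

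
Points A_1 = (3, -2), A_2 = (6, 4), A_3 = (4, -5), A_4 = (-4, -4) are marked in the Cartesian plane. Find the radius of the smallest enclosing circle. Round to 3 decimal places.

A smallest enclosing disk is always determined by at most three of the input points on its boundary.
The farthest pair is A_2–A_4 with squared distance 164. The circle on this segment as diameter has centre (1, 0) and r² = 164/4 = 41.
Check A_1: distance² to centre = 8 ≤ 41, so it lies inside.
All remaining points lie in this disk, and no smaller disk contains both endpoints, so this is the minimum enclosing circle.
r = √41 ≈ 6.403.

6.403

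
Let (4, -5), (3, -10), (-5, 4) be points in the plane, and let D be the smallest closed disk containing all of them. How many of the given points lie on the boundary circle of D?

2

Call the three points A, B, C in the order given.
Side lengths²: AB² = 26, AC² = 162, BC² = 260.
Since BC² = 260 ≥ 162 + 26 = 188, the angle opposite BC is not acute, so the smallest enclosing circle has BC as diameter.
Centre = midpoint of BC = (-1, -3), r² = 260/4 = 65.
The points at distance exactly r from the centre are (3, -10), (-5, 4) — 2 points.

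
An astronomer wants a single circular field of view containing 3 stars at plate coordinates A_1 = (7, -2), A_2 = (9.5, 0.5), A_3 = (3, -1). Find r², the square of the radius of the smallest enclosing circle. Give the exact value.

11.125

Side lengths²: A_1A_2² = 12.5, A_1A_3² = 17, A_2A_3² = 44.5.
Since A_2A_3² = 44.5 ≥ 17 + 12.5 = 29.5, the angle opposite A_2A_3 is not acute, so the smallest enclosing circle has A_2A_3 as diameter.
Centre = midpoint of A_2A_3 = (6.25, -0.25), r² = 44.5/4 = 11.125.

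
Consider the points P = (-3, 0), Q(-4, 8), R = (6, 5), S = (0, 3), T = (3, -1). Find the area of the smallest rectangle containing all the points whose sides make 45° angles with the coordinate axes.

In coordinates u = x + y, v = x − y the rectangle is axis-aligned; the map (x,y)→(u,v) scales areas by 2.
u-values: -3, 4, 11, 3, 2; range = 11 − (-3) = 14.
v-values: -3, -12, 1, -3, 4; range = 4 − (-12) = 16.
Area = (14 × 16) / 2 = 112.

112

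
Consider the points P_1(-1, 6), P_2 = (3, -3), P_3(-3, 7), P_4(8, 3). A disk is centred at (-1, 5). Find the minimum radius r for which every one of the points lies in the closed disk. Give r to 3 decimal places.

9.220

The required radius is the distance from (-1, 5) to the farthest point.
Squared distances: 1, 80, 8, 85.
Maximum is 85, attained at P_4.
r = √85 ≈ 9.220.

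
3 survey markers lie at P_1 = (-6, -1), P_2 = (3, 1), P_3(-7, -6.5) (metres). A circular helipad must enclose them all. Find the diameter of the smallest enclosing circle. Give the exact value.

12.5

Side lengths²: P_1P_2² = 85, P_1P_3² = 31.25, P_2P_3² = 156.25.
Since P_2P_3² = 156.25 ≥ 85 + 31.25 = 116.25, the angle opposite P_2P_3 is not acute, so the smallest enclosing circle has P_2P_3 as diameter.
Centre = midpoint of P_2P_3 = (-2, -2.75), r² = 156.25/4 = 39.0625.
Diameter = 2r = 2√(39.0625) = 12.5.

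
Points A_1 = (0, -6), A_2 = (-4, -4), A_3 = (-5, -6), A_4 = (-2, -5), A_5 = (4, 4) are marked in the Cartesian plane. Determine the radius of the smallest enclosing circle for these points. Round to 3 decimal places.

The minimum enclosing circle of a finite set is fixed by two of the points (as a diameter) or three (as a circumcircle).
The farthest pair is A_3–A_5 with squared distance 181. The circle on this segment as diameter has centre (-0.5, -1) and r² = 181/4 = 45.25.
Check A_1: distance² to centre = 25.25 ≤ 45.25, so it lies inside.
All remaining points lie in this disk, and no smaller disk contains both endpoints, so this is the minimum enclosing circle.
r = √(45.25) ≈ 6.727.

6.727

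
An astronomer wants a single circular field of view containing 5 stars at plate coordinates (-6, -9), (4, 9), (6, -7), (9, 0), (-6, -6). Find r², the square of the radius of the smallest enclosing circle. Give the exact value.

106

A smallest enclosing disk is always determined by at most three of the input points on its boundary.
The farthest pair is (-6, -9)–(4, 9) with squared distance 424. The circle on this segment as diameter has centre (-1, 0) and r² = 424/4 = 106.
Check (6, -7): distance² to centre = 98 ≤ 106, so it lies inside.
All remaining points lie in this disk, and no smaller disk contains both endpoints, so this is the minimum enclosing circle.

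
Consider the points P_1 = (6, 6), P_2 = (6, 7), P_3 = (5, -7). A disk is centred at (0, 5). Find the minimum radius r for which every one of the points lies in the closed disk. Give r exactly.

The required radius is the distance from (0, 5) to the farthest point.
Squared distances: 37, 40, 169.
Maximum is 169, attained at P_3.
r = √169 = 13.

13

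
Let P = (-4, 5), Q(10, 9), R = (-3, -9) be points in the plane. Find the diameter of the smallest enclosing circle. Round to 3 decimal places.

22.204

Side lengths²: PQ² = 212, PR² = 197, QR² = 493.
Since QR² = 493 ≥ 212 + 197 = 409, the angle opposite QR is not acute, so the smallest enclosing circle has QR as diameter.
Centre = midpoint of QR = (3.5, 0), r² = 493/4 = 123.25.
Diameter = 2r = 2√(123.25) ≈ 22.204.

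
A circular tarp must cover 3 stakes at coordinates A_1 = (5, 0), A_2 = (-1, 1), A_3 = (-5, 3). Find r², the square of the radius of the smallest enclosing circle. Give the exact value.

Side lengths²: A_1A_2² = 37, A_1A_3² = 109, A_2A_3² = 20.
Since A_1A_3² = 109 ≥ 37 + 20 = 57, the angle opposite A_1A_3 is not acute, so the smallest enclosing circle has A_1A_3 as diameter.
Centre = midpoint of A_1A_3 = (0, 1.5), r² = 109/4 = 27.25.

27.25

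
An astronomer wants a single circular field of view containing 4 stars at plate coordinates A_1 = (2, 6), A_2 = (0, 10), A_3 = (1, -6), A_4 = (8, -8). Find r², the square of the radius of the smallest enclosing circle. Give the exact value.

The minimum enclosing circle of a finite set is fixed by two of the points (as a diameter) or three (as a circumcircle).
The farthest pair is A_2–A_4 with squared distance 388. The circle on this segment as diameter has centre (4, 1) and r² = 388/4 = 97.
Check A_1: distance² to centre = 29 ≤ 97, so it lies inside.
All remaining points lie in this disk, and no smaller disk contains both endpoints, so this is the minimum enclosing circle.

97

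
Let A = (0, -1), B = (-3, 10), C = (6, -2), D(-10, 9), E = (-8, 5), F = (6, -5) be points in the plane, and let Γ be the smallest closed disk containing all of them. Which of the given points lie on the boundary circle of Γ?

The minimum enclosing circle of a finite set is fixed by two of the points (as a diameter) or three (as a circumcircle).
The farthest pair is D–F with squared distance 452. The circle on this segment as diameter has centre (-2, 2) and r² = 452/4 = 113.
Check A: distance² to centre = 13 ≤ 113, so it lies inside.
All remaining points lie in this disk, and no smaller disk contains both endpoints, so this is the minimum enclosing circle.
The points at distance exactly r from the centre are D, F — 2 points.

D, F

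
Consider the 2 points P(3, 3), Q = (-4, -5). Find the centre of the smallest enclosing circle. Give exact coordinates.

(-0.5, -1)

The smallest circle enclosing two points has them as diameter endpoints.
Centre = midpoint = (-0.5, -1); r² = |PQ|²/4 = 113/4 = 28.25.
Centre = (-0.5, -1).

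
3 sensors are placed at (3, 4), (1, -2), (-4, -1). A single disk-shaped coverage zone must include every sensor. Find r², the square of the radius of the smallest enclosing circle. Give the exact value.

Call the three points A, B, C in the order given.
Side lengths²: AB² = 40, AC² = 74, BC² = 26.
Since AC² = 74 ≥ 40 + 26 = 66, the angle opposite AC is not acute, so the smallest enclosing circle has AC as diameter.
Centre = midpoint of AC = (-0.5, 1.5), r² = 74/4 = 18.5.

18.5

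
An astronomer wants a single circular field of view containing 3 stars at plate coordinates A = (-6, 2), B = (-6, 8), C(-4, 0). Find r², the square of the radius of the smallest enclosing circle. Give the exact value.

17

Side lengths²: AB² = 36, AC² = 8, BC² = 68.
Since BC² = 68 ≥ 36 + 8 = 44, the angle opposite BC is not acute, so the smallest enclosing circle has BC as diameter.
Centre = midpoint of BC = (-5, 4), r² = 68/4 = 17.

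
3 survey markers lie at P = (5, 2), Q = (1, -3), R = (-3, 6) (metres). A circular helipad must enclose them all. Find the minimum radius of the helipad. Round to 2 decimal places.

Side lengths²: PQ² = 41, PR² = 80, QR² = 97.
Since QR² = 97 < 80 + 41 = 121, the triangle is acute, so the smallest enclosing circle is the circumcircle.
Circumcentre = (-1/28, 27/14), r² = 19885/784.
r = √(19885/784) ≈ 5.04.

5.04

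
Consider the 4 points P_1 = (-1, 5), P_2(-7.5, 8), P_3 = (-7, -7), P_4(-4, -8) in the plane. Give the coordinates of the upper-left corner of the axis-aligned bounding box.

x-range [-7.5, -1], y-range [-8, 8].
The upper-left corner is (-7.5, 8).

(-7.5, 8)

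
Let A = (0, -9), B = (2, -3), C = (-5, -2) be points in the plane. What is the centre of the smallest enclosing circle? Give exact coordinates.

Side lengths²: AB² = 40, AC² = 74, BC² = 50.
Since AC² = 74 < 50 + 40 = 90, the triangle is acute, so the smallest enclosing circle is the circumcircle.
Circumcentre = (-41/22, -111/22), r² = 4625/242.
Centre = (-41/22, -111/22).

(-41/22, -111/22)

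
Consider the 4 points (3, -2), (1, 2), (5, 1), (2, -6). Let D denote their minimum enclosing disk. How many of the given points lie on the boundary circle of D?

3

By Welzl's lemma the MEC is supported by two points (diametrically opposite) or three points (on a circumcircle).
The minimum enclosing circle is determined by three boundary points: (1, 2), (5, 1), (2, -6).
Their circumcentre is (133/62, -119/62) with r² = 32045/1922.
The farthest remaining point (3, -2) is at distance² 1417/1922 ≤ 32045/1922.
The points at distance exactly r from the centre are (1, 2), (5, 1), (2, -6) — 3 points.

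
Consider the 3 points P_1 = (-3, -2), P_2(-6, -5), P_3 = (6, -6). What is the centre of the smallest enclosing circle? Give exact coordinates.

Side lengths²: P_1P_2² = 18, P_1P_3² = 97, P_2P_3² = 145.
Since P_2P_3² = 145 ≥ 97 + 18 = 115, the angle opposite P_2P_3 is not acute, so the smallest enclosing circle has P_2P_3 as diameter.
Centre = midpoint of P_2P_3 = (0, -5.5), r² = 145/4 = 36.25.
Centre = (0, -5.5).

(0, -5.5)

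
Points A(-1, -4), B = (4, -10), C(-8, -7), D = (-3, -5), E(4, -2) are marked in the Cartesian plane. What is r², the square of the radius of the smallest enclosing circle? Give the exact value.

A smallest enclosing disk is always determined by at most three of the input points on its boundary.
The minimum enclosing circle is determined by three boundary points: B, C, E.
Their circumcentre is (-1.375, -6) with r² = 44.890625.
The farthest remaining point A is at distance² 4.140625 ≤ 44.890625.

44.890625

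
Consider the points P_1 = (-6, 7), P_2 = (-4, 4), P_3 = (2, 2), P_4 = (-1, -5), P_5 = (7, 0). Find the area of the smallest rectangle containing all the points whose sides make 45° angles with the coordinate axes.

130

In coordinates u = x + y, v = x − y the rectangle is axis-aligned; the map (x,y)→(u,v) scales areas by 2.
u-values: 1, 0, 4, -6, 7; range = 7 − (-6) = 13.
v-values: -13, -8, 0, 4, 7; range = 7 − (-13) = 20.
Area = (13 × 20) / 2 = 130.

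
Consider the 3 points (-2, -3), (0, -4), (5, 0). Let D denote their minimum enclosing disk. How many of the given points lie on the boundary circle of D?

Call the three points A, B, C in the order given.
Side lengths²: AB² = 5, AC² = 58, BC² = 41.
Since AC² = 58 ≥ 41 + 5 = 46, the angle opposite AC is not acute, so the smallest enclosing circle has AC as diameter.
Centre = midpoint of AC = (1.5, -1.5), r² = 58/4 = 14.5.
The points at distance exactly r from the centre are (-2, -3), (5, 0) — 2 points.

2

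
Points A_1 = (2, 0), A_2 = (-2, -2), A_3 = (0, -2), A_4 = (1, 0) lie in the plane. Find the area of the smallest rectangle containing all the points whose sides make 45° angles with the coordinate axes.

In coordinates u = x + y, v = x − y the rectangle is axis-aligned; the map (x,y)→(u,v) scales areas by 2.
u-values: 2, -4, -2, 1; range = 2 − (-4) = 6.
v-values: 2, 0, 2, 1; range = 2 − 0 = 2.
Area = (6 × 2) / 2 = 6.

6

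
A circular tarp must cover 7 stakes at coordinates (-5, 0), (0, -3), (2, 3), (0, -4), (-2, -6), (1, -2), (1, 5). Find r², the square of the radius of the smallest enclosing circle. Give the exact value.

By Welzl's lemma the MEC is supported by two points (diametrically opposite) or three points (on a circumcircle).
The farthest pair is (-2, -6)–(1, 5) with squared distance 130. The circle on this segment as diameter has centre (-0.5, -0.5) and r² = 130/4 = 32.5.
Check (-5, 0): distance² to centre = 20.5 ≤ 32.5, so it lies inside.
All remaining points lie in this disk, and no smaller disk contains both endpoints, so this is the minimum enclosing circle.

32.5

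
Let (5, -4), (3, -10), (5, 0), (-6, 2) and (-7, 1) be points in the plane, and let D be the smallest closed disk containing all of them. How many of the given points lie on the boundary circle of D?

A smallest enclosing disk is always determined by at most three of the input points on its boundary.
The minimum enclosing circle is determined by three boundary points: (3, -10), (5, 0), (-6, 2).
Their circumcentre is (-53/38, -149/38) with r² = 40625/722.
The farthest remaining point (-7, 1) is at distance² 40169/722 ≤ 40625/722.
The points at distance exactly r from the centre are (3, -10), (5, 0), (-6, 2) — 3 points.

3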